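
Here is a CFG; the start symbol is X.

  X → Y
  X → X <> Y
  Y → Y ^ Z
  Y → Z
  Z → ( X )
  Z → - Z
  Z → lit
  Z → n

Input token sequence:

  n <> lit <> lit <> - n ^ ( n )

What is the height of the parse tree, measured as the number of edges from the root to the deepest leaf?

6

[X [X [X [X [Y [Z n]]] <> [Y [Z lit]]] <> [Y [Z lit]]] <> [Y [Y [Z - [Z n]]] ^ [Z ( [X [Y [Z n]]] )]]]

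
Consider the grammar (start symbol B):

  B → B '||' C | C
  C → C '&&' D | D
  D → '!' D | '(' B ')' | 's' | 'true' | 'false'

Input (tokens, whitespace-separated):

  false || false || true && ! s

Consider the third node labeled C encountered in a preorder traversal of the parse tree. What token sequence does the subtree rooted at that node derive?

[B [B [B [C [D false]]] || [C [D false]]] || [C [C [D true]] && [D ! [D s]]]]

true && ! s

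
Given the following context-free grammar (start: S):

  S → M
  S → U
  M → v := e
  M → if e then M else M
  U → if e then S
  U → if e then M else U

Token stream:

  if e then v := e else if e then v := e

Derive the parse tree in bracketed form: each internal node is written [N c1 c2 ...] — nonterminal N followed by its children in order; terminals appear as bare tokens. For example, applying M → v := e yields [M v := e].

[S [U if e then [M v := e] else [U if e then [S [M v := e]]]]]

S
U
if e then M else U
if e then v := e else U
if e then v := e else if e then S
if e then v := e else if e then M
if e then v := e else if e then v := e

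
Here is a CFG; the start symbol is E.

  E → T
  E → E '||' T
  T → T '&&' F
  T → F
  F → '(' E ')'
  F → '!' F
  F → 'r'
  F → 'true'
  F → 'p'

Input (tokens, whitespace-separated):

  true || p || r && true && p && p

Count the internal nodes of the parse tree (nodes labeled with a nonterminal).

[E [E [E [T [F true]]] || [T [F p]]] || [T [T [T [T [F r]] && [F true]] && [F p]] && [F p]]]

15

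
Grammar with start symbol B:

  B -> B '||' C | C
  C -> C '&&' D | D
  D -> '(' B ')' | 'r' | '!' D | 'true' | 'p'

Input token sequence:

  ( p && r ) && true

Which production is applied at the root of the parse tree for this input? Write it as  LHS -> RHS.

[B [C [C [D ( [B [C [C [D p]] && [D r]]] )]] && [D true]]]

B -> C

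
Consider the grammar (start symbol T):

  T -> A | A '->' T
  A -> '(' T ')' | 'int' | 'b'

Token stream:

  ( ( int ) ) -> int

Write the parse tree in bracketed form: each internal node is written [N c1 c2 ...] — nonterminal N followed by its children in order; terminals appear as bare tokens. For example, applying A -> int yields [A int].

[T [A ( [T [A ( [T [A int]] )]] )] -> [T [A int]]]

T
A -> T
( T ) -> T
( A ) -> T
( ( T ) ) -> T
( ( A ) ) -> T
( ( int ) ) -> T
( ( int ) ) -> A
( ( int ) ) -> int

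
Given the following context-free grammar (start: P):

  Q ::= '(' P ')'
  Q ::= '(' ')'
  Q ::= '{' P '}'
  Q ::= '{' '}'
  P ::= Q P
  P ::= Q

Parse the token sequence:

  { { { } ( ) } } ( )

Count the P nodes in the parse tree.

5

[P [Q { [P [Q { [P [Q { }] [P [Q ( )]]] }]] }] [P [Q ( )]]]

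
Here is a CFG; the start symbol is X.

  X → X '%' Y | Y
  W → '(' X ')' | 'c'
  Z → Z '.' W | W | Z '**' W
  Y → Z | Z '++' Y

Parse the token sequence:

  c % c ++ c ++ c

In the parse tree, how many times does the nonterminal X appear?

[X [X [Y [Z [W c]]]] % [Y [Z [W c]] ++ [Y [Z [W c]] ++ [Y [Z [W c]]]]]]

2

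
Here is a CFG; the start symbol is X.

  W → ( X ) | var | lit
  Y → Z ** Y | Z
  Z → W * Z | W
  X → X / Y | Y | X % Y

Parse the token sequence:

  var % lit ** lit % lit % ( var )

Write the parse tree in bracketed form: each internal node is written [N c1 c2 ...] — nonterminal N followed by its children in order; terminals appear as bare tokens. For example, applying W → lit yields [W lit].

[X [X [X [X [Y [Z [W var]]]] % [Y [Z [W lit]] ** [Y [Z [W lit]]]]] % [Y [Z [W lit]]]] % [Y [Z [W ( [X [Y [Z [W var]]]] )]]]]

X
X % Y
X % Y % Y
X % Y % Y % Y
Y % Y % Y % Y
Z % Y % Y % Y
W % Y % Y % Y
var % Y % Y % Y
var % Z ** Y % Y % Y
var % W ** Y % Y % Y
var % lit ** Y % Y % Y
var % lit ** Z % Y % Y
var % lit ** W % Y % Y
var % lit ** lit % Y % Y
var % lit ** lit % Z % Y
var % lit ** lit % W % Y
var % lit ** lit % lit % Y
var % lit ** lit % lit % Z
var % lit ** lit % lit % W
var % lit ** lit % lit % ( X )
var % lit ** lit % lit % ( Y )
var % lit ** lit % lit % ( Z )
var % lit ** lit % lit % ( W )
var % lit ** lit % lit % ( var )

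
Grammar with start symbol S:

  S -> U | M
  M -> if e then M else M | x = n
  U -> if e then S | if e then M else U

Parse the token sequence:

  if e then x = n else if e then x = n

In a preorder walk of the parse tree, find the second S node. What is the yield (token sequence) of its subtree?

[S [U if e then [M x = n] else [U if e then [S [M x = n]]]]]

x = n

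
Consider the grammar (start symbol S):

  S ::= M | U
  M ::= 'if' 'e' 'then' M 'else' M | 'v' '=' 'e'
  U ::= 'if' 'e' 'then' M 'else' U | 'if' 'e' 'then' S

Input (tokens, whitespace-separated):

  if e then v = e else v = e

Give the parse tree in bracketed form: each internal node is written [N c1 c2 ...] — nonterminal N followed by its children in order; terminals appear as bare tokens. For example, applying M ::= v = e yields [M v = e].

S
M
if e then M else M
if e then v = e else M
if e then v = e else v = e

[S [M if e then [M v = e] else [M v = e]]]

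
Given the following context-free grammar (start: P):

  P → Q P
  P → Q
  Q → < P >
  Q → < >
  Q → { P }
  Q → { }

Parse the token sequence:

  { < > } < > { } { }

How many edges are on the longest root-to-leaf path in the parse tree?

[P [Q { [P [Q < >]] }] [P [Q < >] [P [Q { }] [P [Q { }]]]]]

5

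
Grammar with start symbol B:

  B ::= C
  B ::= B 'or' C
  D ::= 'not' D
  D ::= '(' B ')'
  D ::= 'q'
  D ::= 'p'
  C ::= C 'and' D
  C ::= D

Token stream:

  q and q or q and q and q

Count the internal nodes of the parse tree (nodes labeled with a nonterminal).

[B [B [C [C [D q]] and [D q]]] or [C [C [C [D q]] and [D q]] and [D q]]]

12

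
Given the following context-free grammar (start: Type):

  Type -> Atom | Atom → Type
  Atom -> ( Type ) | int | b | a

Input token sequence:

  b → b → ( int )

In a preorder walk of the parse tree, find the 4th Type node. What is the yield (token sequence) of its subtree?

int

[Type [Atom b] → [Type [Atom b] → [Type [Atom ( [Type [Atom int]] )]]]]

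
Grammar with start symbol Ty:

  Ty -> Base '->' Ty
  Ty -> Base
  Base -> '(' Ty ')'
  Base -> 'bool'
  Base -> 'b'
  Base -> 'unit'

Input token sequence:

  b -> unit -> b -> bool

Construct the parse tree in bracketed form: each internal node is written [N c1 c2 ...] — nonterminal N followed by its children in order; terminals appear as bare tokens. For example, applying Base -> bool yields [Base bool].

Ty
Base -> Ty
b -> Ty
b -> Base -> Ty
b -> unit -> Ty
b -> unit -> Base -> Ty
b -> unit -> b -> Ty
b -> unit -> b -> Base
b -> unit -> b -> bool

[Ty [Base b] -> [Ty [Base unit] -> [Ty [Base b] -> [Ty [Base bool]]]]]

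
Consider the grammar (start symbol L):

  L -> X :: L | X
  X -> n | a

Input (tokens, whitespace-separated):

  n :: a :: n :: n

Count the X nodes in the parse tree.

4

[L [X n] :: [L [X a] :: [L [X n] :: [L [X n]]]]]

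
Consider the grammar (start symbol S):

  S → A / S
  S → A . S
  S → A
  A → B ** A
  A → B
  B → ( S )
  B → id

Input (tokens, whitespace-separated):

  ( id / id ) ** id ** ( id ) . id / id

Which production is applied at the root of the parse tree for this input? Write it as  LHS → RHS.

[S [A [B ( [S [A [B id]] / [S [A [B id]]]] )] ** [A [B id] ** [A [B ( [S [A [B id]]] )]]]] . [S [A [B id]] / [S [A [B id]]]]]

S → A . S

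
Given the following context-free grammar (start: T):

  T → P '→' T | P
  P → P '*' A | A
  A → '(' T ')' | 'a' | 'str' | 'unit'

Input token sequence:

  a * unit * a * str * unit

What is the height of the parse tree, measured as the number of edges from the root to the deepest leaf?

7

[T [P [P [P [P [P [A a]] * [A unit]] * [A a]] * [A str]] * [A unit]]]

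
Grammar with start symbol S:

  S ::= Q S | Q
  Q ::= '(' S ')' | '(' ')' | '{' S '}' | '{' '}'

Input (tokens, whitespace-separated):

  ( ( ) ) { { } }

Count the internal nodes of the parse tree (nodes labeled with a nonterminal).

[S [Q ( [S [Q ( )]] )] [S [Q { [S [Q { }]] }]]]

8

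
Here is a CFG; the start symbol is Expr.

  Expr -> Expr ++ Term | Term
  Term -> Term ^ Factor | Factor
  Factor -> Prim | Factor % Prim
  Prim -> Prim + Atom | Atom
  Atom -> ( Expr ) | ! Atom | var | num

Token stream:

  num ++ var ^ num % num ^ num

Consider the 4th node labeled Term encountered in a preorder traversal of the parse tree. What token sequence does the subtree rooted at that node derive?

var

[Expr [Expr [Term [Factor [Prim [Atom num]]]]] ++ [Term [Term [Term [Factor [Prim [Atom var]]]] ^ [Factor [Factor [Prim [Atom num]]] % [Prim [Atom num]]]] ^ [Factor [Prim [Atom num]]]]]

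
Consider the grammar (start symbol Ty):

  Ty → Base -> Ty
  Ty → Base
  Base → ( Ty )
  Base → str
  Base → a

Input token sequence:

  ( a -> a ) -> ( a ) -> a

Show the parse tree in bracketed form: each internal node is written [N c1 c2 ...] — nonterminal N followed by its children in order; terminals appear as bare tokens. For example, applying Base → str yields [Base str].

Ty
Base -> Ty
( Ty ) -> Ty
( Base -> Ty ) -> Ty
( a -> Ty ) -> Ty
( a -> Base ) -> Ty
( a -> a ) -> Ty
( a -> a ) -> Base -> Ty
( a -> a ) -> ( Ty ) -> Ty
( a -> a ) -> ( Base ) -> Ty
( a -> a ) -> ( a ) -> Ty
( a -> a ) -> ( a ) -> Base
( a -> a ) -> ( a ) -> a

[Ty [Base ( [Ty [Base a] -> [Ty [Base a]]] )] -> [Ty [Base ( [Ty [Base a]] )] -> [Ty [Base a]]]]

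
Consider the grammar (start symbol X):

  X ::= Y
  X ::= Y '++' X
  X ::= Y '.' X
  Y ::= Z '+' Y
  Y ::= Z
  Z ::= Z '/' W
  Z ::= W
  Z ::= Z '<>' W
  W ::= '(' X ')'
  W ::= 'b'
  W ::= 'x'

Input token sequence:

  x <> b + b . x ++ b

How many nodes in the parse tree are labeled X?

3

[X [Y [Z [Z [W x]] <> [W b]] + [Y [Z [W b]]]] . [X [Y [Z [W x]]] ++ [X [Y [Z [W b]]]]]]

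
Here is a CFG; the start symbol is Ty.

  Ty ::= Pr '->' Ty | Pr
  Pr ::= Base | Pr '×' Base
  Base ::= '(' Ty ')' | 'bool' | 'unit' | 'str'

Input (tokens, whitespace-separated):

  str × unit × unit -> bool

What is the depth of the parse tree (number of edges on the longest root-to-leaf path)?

[Ty [Pr [Pr [Pr [Base str]] × [Base unit]] × [Base unit]] -> [Ty [Pr [Base bool]]]]

5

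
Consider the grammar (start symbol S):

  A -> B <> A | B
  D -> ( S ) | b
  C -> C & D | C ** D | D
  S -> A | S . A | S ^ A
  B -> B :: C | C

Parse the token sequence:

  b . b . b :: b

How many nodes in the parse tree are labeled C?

4

[S [S [S [A [B [C [D b]]]]] . [A [B [C [D b]]]]] . [A [B [B [C [D b]]] :: [C [D b]]]]]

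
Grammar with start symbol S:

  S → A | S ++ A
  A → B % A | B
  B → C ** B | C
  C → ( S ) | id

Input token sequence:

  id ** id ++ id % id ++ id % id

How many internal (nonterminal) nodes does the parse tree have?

20

[S [S [S [A [B [C id] ** [B [C id]]]]] ++ [A [B [C id]] % [A [B [C id]]]]] ++ [A [B [C id]] % [A [B [C id]]]]]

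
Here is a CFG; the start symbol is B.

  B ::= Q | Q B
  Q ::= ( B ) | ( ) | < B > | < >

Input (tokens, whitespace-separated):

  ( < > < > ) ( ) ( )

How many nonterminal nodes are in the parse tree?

[B [Q ( [B [Q < >] [B [Q < >]]] )] [B [Q ( )] [B [Q ( )]]]]

10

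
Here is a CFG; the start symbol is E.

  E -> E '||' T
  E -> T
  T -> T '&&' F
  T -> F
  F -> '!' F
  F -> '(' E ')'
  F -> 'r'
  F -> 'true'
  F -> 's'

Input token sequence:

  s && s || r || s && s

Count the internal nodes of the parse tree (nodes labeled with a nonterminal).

13

[E [E [E [T [T [F s]] && [F s]]] || [T [F r]]] || [T [T [F s]] && [F s]]]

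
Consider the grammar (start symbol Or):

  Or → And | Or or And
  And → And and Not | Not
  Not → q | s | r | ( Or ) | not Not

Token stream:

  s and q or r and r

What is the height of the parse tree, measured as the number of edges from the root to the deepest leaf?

5

[Or [Or [And [And [Not s]] and [Not q]]] or [And [And [Not r]] and [Not r]]]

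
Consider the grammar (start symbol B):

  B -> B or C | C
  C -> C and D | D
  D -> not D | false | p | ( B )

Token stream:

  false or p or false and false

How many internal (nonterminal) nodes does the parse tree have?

[B [B [B [C [D false]]] or [C [D p]]] or [C [C [D false]] and [D false]]]

11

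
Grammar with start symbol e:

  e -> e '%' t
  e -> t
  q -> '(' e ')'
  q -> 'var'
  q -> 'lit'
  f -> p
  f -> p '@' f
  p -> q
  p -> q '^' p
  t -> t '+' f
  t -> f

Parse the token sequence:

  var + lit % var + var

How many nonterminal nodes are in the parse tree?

[e [e [t [t [f [p [q var]]]] + [f [p [q lit]]]]] % [t [t [f [p [q var]]]] + [f [p [q var]]]]]

18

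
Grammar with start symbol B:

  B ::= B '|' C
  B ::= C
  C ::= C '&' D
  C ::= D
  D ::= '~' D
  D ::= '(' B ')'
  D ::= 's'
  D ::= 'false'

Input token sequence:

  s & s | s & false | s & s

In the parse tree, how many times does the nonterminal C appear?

6

[B [B [B [C [C [D s]] & [D s]]] | [C [C [D s]] & [D false]]] | [C [C [D s]] & [D s]]]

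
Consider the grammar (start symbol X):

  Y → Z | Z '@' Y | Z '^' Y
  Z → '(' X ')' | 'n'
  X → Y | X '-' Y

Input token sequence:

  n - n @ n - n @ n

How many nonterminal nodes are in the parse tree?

[X [X [X [Y [Z n]]] - [Y [Z n] @ [Y [Z n]]]] - [Y [Z n] @ [Y [Z n]]]]

13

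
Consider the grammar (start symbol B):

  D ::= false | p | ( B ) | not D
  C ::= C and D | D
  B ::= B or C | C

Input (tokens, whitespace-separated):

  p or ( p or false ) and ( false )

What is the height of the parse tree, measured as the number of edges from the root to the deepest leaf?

8

[B [B [C [D p]]] or [C [C [D ( [B [B [C [D p]]] or [C [D false]]] )]] and [D ( [B [C [D false]]] )]]]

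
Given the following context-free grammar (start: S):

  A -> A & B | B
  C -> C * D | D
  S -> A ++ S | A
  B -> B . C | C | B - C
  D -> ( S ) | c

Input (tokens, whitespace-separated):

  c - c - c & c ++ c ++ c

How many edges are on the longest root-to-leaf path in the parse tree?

8

[S [A [A [B [B [B [C [D c]]] - [C [D c]]] - [C [D c]]]] & [B [C [D c]]]] ++ [S [A [B [C [D c]]]] ++ [S [A [B [C [D c]]]]]]]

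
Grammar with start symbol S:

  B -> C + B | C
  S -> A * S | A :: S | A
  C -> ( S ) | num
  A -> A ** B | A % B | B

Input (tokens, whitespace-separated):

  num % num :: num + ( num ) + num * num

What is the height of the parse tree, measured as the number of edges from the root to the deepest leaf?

10

[S [A [A [B [C num]]] % [B [C num]]] :: [S [A [B [C num] + [B [C ( [S [A [B [C num]]]] )] + [B [C num]]]]] * [S [A [B [C num]]]]]]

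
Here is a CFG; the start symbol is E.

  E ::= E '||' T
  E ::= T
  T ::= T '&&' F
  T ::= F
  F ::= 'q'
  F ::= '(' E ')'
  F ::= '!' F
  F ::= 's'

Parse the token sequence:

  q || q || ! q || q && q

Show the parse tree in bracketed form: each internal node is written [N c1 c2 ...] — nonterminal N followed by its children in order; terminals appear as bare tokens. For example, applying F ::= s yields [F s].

[E [E [E [E [T [F q]]] || [T [F q]]] || [T [F ! [F q]]]] || [T [T [F q]] && [F q]]]

E
E || T
E || T || T
E || T || T || T
T || T || T || T
F || T || T || T
q || T || T || T
q || F || T || T
q || q || T || T
q || q || F || T
q || q || ! F || T
q || q || ! q || T
q || q || ! q || T && F
q || q || ! q || F && F
q || q || ! q || q && F
q || q || ! q || q && q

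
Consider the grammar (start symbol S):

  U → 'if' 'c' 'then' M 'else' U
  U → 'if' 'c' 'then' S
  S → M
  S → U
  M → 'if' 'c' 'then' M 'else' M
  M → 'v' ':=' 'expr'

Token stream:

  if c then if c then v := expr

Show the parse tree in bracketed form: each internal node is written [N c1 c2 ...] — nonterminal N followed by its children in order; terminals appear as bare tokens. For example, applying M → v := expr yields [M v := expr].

S
U
if c then S
if c then U
if c then if c then S
if c then if c then M
if c then if c then v := expr

[S [U if c then [S [U if c then [S [M v := expr]]]]]]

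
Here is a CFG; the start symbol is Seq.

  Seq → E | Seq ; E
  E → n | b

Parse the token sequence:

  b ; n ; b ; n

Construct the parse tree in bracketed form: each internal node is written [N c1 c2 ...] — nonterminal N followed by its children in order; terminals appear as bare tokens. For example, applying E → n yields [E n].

Seq
Seq ; E
Seq ; E ; E
Seq ; E ; E ; E
E ; E ; E ; E
b ; E ; E ; E
b ; n ; E ; E
b ; n ; b ; E
b ; n ; b ; n

[Seq [Seq [Seq [Seq [E b]] ; [E n]] ; [E b]] ; [E n]]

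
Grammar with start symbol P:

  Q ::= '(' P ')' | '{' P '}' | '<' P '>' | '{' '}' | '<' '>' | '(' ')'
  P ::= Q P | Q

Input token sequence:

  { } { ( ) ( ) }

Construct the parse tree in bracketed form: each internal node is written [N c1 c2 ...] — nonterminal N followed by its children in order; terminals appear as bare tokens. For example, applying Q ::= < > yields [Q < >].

[P [Q { }] [P [Q { [P [Q ( )] [P [Q ( )]]] }]]]

P
Q P
{ } P
{ } Q
{ } { P }
{ } { Q P }
{ } { ( ) P }
{ } { ( ) Q }
{ } { ( ) ( ) }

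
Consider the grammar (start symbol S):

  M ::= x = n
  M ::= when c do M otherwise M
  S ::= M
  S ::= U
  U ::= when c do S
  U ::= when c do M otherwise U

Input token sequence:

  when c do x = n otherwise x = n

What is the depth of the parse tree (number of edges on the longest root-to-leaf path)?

3

[S [M when c do [M x = n] otherwise [M x = n]]]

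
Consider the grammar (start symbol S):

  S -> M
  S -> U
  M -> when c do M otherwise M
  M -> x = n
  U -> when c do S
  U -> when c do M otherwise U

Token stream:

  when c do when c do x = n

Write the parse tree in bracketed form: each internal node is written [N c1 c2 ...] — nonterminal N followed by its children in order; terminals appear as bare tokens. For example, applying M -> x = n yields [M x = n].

S
U
when c do S
when c do U
when c do when c do S
when c do when c do M
when c do when c do x = n

[S [U when c do [S [U when c do [S [M x = n]]]]]]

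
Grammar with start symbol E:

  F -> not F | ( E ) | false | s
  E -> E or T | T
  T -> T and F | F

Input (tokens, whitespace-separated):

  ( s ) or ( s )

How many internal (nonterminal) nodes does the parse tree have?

12

[E [E [T [F ( [E [T [F s]]] )]]] or [T [F ( [E [T [F s]]] )]]]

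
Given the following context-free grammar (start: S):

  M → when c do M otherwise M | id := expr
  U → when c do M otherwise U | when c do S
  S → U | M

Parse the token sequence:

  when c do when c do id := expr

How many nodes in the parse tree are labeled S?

[S [U when c do [S [U when c do [S [M id := expr]]]]]]

3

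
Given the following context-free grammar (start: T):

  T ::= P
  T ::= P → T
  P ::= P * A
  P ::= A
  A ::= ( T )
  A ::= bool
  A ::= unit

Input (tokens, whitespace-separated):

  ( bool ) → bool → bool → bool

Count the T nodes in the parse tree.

5

[T [P [A ( [T [P [A bool]]] )]] → [T [P [A bool]] → [T [P [A bool]] → [T [P [A bool]]]]]]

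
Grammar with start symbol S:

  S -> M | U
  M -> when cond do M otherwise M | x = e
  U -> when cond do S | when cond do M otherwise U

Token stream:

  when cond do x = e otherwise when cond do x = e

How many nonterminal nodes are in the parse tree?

[S [U when cond do [M x = e] otherwise [U when cond do [S [M x = e]]]]]

6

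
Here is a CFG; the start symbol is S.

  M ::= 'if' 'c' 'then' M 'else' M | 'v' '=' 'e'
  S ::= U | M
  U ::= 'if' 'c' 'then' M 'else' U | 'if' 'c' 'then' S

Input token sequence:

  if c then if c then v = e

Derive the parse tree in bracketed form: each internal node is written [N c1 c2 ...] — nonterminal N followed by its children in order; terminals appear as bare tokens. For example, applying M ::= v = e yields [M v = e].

S
U
if c then S
if c then U
if c then if c then S
if c then if c then M
if c then if c then v = e

[S [U if c then [S [U if c then [S [M v = e]]]]]]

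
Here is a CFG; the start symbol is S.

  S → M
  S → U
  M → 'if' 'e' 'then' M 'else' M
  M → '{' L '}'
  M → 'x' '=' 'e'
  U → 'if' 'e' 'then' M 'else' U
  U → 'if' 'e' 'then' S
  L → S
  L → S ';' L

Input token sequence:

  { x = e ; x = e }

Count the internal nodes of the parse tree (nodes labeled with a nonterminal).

[S [M { [L [S [M x = e]] ; [L [S [M x = e]]]] }]]

8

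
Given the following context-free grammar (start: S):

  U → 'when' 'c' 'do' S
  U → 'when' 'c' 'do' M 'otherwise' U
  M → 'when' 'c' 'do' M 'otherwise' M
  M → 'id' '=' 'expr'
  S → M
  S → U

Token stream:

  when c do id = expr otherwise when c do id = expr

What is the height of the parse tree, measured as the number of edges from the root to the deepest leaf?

[S [U when c do [M id = expr] otherwise [U when c do [S [M id = expr]]]]]

5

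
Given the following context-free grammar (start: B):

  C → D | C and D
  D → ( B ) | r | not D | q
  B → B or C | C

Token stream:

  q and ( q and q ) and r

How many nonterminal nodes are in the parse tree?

[B [C [C [C [D q]] and [D ( [B [C [C [D q]] and [D q]]] )]] and [D r]]]

12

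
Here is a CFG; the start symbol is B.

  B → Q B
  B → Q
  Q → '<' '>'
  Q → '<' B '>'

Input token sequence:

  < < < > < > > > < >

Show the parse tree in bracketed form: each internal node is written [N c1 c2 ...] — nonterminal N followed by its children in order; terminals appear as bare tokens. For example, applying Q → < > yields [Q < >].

B
Q B
< B > B
< Q > B
< < B > > B
< < Q B > > B
< < < > B > > B
< < < > Q > > B
< < < > < > > > B
< < < > < > > > Q
< < < > < > > > < >

[B [Q < [B [Q < [B [Q < >] [B [Q < >]]] >]] >] [B [Q < >]]]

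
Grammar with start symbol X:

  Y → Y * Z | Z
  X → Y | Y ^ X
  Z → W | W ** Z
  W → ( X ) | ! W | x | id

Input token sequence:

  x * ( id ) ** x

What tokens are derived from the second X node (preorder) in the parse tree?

id

[X [Y [Y [Z [W x]]] * [Z [W ( [X [Y [Z [W id]]]] )] ** [Z [W x]]]]]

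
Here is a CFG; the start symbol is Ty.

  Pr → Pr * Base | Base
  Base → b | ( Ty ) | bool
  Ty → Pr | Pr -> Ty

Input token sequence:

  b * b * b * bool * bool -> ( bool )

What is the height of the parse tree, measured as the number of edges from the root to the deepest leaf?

[Ty [Pr [Pr [Pr [Pr [Pr [Base b]] * [Base b]] * [Base b]] * [Base bool]] * [Base bool]] -> [Ty [Pr [Base ( [Ty [Pr [Base bool]]] )]]]]

7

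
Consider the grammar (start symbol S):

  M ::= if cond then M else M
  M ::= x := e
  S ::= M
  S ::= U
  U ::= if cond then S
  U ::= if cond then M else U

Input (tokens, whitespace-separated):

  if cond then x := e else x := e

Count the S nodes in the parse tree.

1

[S [M if cond then [M x := e] else [M x := e]]]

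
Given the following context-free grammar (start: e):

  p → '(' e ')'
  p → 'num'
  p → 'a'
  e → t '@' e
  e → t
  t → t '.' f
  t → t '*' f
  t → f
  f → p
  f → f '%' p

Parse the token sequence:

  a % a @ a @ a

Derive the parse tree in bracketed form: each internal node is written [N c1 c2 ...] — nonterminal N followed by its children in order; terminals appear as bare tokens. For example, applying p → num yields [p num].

[e [t [f [f [p a]] % [p a]]] @ [e [t [f [p a]]] @ [e [t [f [p a]]]]]]

e
t @ e
f @ e
f % p @ e
p % p @ e
a % p @ e
a % a @ e
a % a @ t @ e
a % a @ f @ e
a % a @ p @ e
a % a @ a @ e
a % a @ a @ t
a % a @ a @ f
a % a @ a @ p
a % a @ a @ a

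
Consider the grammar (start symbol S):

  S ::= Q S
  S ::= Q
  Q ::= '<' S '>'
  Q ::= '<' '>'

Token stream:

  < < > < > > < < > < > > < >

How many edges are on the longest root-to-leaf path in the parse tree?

[S [Q < [S [Q < >] [S [Q < >]]] >] [S [Q < [S [Q < >] [S [Q < >]]] >] [S [Q < >]]]]

6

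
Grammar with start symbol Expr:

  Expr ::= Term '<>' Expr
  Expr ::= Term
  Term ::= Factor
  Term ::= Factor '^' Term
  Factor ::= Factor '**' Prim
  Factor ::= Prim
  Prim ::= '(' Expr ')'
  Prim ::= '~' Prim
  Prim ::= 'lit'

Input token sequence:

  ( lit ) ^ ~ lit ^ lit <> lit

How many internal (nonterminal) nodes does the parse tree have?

[Expr [Term [Factor [Prim ( [Expr [Term [Factor [Prim lit]]]] )]] ^ [Term [Factor [Prim ~ [Prim lit]]] ^ [Term [Factor [Prim lit]]]]] <> [Expr [Term [Factor [Prim lit]]]]]

19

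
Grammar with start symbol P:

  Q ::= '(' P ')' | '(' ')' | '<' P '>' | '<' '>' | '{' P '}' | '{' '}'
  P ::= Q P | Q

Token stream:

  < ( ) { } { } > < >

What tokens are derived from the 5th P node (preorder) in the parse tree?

[P [Q < [P [Q ( )] [P [Q { }] [P [Q { }]]]] >] [P [Q < >]]]

< >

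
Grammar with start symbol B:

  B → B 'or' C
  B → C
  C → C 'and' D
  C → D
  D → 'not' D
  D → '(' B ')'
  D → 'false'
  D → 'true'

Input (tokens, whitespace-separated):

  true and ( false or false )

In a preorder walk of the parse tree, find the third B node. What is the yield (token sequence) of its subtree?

[B [C [C [D true]] and [D ( [B [B [C [D false]]] or [C [D false]]] )]]]

false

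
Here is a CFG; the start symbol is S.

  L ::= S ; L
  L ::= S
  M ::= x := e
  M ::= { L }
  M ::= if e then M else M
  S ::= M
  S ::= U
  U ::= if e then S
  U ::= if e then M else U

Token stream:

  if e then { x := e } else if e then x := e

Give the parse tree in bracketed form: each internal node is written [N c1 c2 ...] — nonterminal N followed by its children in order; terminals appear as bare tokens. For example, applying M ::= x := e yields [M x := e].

S
U
if e then M else U
if e then { L } else U
if e then { S } else U
if e then { M } else U
if e then { x := e } else U
if e then { x := e } else if e then S
if e then { x := e } else if e then M
if e then { x := e } else if e then x := e

[S [U if e then [M { [L [S [M x := e]]] }] else [U if e then [S [M x := e]]]]]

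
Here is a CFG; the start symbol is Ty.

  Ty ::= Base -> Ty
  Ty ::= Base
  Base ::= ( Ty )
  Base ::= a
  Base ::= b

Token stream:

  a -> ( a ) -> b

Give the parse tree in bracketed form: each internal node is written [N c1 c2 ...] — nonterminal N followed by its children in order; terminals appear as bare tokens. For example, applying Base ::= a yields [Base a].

Ty
Base -> Ty
a -> Ty
a -> Base -> Ty
a -> ( Ty ) -> Ty
a -> ( Base ) -> Ty
a -> ( a ) -> Ty
a -> ( a ) -> Base
a -> ( a ) -> b

[Ty [Base a] -> [Ty [Base ( [Ty [Base a]] )] -> [Ty [Base b]]]]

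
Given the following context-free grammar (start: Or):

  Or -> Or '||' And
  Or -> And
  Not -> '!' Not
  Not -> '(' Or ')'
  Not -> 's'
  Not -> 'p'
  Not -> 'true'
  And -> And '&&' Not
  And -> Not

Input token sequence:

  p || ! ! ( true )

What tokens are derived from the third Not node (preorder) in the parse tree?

! ( true )

[Or [Or [And [Not p]]] || [And [Not ! [Not ! [Not ( [Or [And [Not true]]] )]]]]]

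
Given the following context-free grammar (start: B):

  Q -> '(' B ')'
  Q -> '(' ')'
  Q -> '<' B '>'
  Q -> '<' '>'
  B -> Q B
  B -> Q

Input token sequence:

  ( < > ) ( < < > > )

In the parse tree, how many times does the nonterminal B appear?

5

[B [Q ( [B [Q < >]] )] [B [Q ( [B [Q < [B [Q < >]] >]] )]]]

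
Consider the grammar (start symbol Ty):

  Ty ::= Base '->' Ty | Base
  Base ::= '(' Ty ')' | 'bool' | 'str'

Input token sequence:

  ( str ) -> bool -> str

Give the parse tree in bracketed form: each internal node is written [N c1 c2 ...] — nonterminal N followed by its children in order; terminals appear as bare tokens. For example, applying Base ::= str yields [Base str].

Ty
Base -> Ty
( Ty ) -> Ty
( Base ) -> Ty
( str ) -> Ty
( str ) -> Base -> Ty
( str ) -> bool -> Ty
( str ) -> bool -> Base
( str ) -> bool -> str

[Ty [Base ( [Ty [Base str]] )] -> [Ty [Base bool] -> [Ty [Base str]]]]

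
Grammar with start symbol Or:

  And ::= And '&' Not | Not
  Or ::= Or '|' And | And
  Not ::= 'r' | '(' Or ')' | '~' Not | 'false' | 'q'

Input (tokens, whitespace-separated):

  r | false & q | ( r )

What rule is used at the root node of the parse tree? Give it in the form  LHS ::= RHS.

Or ::= Or '|' And

[Or [Or [Or [And [Not r]]] | [And [And [Not false]] & [Not q]]] | [And [Not ( [Or [And [Not r]]] )]]]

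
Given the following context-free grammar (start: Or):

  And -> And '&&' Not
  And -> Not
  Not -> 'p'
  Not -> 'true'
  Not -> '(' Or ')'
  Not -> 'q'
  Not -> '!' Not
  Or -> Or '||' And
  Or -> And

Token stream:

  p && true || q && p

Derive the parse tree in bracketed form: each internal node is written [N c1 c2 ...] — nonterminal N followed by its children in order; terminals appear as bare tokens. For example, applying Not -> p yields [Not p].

Or
Or || And
And || And
And && Not || And
Not && Not || And
p && Not || And
p && true || And
p && true || And && Not
p && true || Not && Not
p && true || q && Not
p && true || q && p

[Or [Or [And [And [Not p]] && [Not true]]] || [And [And [Not q]] && [Not p]]]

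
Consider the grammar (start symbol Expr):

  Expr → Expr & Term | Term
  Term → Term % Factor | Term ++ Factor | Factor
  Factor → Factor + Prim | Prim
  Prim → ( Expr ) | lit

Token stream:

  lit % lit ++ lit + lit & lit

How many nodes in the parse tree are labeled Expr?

[Expr [Expr [Term [Term [Term [Factor [Prim lit]]] % [Factor [Prim lit]]] ++ [Factor [Factor [Prim lit]] + [Prim lit]]]] & [Term [Factor [Prim lit]]]]

2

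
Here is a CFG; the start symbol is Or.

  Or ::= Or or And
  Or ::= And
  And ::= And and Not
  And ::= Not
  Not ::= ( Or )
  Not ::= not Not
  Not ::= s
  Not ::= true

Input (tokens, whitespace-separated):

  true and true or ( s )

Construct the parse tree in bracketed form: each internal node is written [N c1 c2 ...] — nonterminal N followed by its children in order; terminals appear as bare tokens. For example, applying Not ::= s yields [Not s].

[Or [Or [And [And [Not true]] and [Not true]]] or [And [Not ( [Or [And [Not s]]] )]]]

Or
Or or And
And or And
And and Not or And
Not and Not or And
true and Not or And
true and true or And
true and true or Not
true and true or ( Or )
true and true or ( And )
true and true or ( Not )
true and true or ( s )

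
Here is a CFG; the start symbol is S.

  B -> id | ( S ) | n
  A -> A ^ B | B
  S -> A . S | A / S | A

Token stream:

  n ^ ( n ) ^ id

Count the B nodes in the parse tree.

4

[S [A [A [A [B n]] ^ [B ( [S [A [B n]]] )]] ^ [B id]]]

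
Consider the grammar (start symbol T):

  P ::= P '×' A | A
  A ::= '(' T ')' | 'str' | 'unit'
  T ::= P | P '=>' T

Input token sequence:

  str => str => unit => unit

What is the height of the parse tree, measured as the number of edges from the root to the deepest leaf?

[T [P [A str]] => [T [P [A str]] => [T [P [A unit]] => [T [P [A unit]]]]]]

6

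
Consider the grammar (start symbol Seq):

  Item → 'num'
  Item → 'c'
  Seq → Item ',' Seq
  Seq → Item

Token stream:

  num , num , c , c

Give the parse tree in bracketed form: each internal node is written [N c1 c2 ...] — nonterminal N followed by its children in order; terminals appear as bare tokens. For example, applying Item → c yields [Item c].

[Seq [Item num] , [Seq [Item num] , [Seq [Item c] , [Seq [Item c]]]]]

Seq
Item , Seq
num , Seq
num , Item , Seq
num , num , Seq
num , num , Item , Seq
num , num , c , Seq
num , num , c , Item
num , num , c , c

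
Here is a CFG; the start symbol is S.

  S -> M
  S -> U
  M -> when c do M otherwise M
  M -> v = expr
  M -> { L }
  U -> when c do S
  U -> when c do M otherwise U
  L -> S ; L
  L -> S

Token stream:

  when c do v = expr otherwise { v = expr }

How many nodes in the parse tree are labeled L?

1

[S [M when c do [M v = expr] otherwise [M { [L [S [M v = expr]]] }]]]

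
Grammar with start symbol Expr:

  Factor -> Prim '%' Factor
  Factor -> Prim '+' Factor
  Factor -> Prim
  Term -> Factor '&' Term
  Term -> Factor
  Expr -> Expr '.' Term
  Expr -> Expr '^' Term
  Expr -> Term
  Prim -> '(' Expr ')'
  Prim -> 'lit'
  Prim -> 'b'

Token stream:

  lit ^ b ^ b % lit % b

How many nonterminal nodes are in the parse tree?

16

[Expr [Expr [Expr [Term [Factor [Prim lit]]]] ^ [Term [Factor [Prim b]]]] ^ [Term [Factor [Prim b] % [Factor [Prim lit] % [Factor [Prim b]]]]]]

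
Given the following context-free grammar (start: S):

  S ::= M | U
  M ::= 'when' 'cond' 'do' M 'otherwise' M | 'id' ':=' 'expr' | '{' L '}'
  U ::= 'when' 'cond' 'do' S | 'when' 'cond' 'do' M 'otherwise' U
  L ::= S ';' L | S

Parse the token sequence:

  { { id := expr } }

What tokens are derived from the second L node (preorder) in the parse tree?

id := expr

[S [M { [L [S [M { [L [S [M id := expr]]] }]]] }]]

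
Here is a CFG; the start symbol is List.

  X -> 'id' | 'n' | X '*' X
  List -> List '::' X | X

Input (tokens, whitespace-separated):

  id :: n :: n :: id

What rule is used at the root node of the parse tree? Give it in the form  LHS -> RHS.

[List [List [List [List [X id]] :: [X n]] :: [X n]] :: [X id]]

List -> List '::' X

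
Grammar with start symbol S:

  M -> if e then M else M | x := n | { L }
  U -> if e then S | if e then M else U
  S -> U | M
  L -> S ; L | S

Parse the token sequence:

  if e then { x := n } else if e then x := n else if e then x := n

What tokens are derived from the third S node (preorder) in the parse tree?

x := n

[S [U if e then [M { [L [S [M x := n]]] }] else [U if e then [M x := n] else [U if e then [S [M x := n]]]]]]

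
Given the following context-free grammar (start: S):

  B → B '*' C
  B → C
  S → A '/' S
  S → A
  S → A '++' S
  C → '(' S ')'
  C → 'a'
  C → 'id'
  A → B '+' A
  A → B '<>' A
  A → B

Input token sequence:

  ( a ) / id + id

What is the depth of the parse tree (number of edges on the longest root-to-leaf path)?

[S [A [B [C ( [S [A [B [C a]]]] )]]] / [S [A [B [C id]] + [A [B [C id]]]]]]

8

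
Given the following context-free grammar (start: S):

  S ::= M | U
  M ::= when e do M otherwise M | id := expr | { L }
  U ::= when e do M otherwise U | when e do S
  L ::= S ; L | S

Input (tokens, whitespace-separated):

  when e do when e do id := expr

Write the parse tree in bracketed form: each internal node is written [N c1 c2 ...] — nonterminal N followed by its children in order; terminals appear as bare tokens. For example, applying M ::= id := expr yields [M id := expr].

[S [U when e do [S [U when e do [S [M id := expr]]]]]]

S
U
when e do S
when e do U
when e do when e do S
when e do when e do M
when e do when e do id := expr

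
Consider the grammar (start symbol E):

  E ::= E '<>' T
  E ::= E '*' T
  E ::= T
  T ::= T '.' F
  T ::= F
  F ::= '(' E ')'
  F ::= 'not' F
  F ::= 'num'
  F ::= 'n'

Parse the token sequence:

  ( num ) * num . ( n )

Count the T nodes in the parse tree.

5

[E [E [T [F ( [E [T [F num]]] )]]] * [T [T [F num]] . [F ( [E [T [F n]]] )]]]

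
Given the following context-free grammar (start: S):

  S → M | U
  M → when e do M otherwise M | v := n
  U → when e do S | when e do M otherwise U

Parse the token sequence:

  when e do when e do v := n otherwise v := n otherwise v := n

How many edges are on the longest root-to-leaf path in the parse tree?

4

[S [M when e do [M when e do [M v := n] otherwise [M v := n]] otherwise [M v := n]]]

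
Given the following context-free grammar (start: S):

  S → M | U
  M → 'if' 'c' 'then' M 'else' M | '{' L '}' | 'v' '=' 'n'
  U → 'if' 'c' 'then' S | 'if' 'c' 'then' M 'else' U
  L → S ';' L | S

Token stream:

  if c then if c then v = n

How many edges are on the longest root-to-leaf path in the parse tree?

6

[S [U if c then [S [U if c then [S [M v = n]]]]]]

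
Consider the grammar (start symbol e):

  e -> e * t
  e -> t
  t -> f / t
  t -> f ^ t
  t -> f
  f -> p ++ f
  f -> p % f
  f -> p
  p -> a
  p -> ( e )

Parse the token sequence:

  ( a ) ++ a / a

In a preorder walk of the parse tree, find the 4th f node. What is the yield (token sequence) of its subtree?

a

[e [t [f [p ( [e [t [f [p a]]]] )] ++ [f [p a]]] / [t [f [p a]]]]]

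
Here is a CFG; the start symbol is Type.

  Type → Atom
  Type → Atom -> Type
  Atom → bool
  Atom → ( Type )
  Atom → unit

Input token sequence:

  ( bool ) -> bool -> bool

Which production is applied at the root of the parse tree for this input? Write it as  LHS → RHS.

Type → Atom -> Type

[Type [Atom ( [Type [Atom bool]] )] -> [Type [Atom bool] -> [Type [Atom bool]]]]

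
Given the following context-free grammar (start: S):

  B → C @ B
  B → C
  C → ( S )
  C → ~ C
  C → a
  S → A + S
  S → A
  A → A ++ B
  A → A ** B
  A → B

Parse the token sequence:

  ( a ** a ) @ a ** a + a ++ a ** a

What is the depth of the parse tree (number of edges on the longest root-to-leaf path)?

[S [A [A [B [C ( [S [A [A [B [C a]]] ** [B [C a]]]] )] @ [B [C a]]]] ** [B [C a]]] + [S [A [A [A [B [C a]]] ++ [B [C a]]] ** [B [C a]]]]]

10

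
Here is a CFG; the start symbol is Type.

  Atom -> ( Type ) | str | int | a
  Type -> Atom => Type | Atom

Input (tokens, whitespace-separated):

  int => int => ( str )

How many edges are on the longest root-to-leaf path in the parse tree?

6

[Type [Atom int] => [Type [Atom int] => [Type [Atom ( [Type [Atom str]] )]]]]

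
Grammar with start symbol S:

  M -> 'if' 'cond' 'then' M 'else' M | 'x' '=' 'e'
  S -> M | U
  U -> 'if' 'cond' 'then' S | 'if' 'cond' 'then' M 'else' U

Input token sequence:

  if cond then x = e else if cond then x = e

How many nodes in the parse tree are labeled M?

[S [U if cond then [M x = e] else [U if cond then [S [M x = e]]]]]

2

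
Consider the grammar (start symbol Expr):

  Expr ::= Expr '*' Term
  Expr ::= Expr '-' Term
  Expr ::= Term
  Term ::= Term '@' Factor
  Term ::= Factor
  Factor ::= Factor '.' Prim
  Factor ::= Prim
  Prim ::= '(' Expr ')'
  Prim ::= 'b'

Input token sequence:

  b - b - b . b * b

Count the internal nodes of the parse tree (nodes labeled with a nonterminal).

[Expr [Expr [Expr [Expr [Term [Factor [Prim b]]]] - [Term [Factor [Prim b]]]] - [Term [Factor [Factor [Prim b]] . [Prim b]]]] * [Term [Factor [Prim b]]]]

18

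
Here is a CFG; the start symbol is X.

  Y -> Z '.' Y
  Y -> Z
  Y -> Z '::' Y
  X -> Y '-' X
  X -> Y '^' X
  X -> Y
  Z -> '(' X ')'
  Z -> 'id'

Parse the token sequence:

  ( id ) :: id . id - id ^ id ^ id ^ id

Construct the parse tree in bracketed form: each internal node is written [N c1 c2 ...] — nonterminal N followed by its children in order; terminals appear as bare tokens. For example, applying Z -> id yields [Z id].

[X [Y [Z ( [X [Y [Z id]]] )] :: [Y [Z id] . [Y [Z id]]]] - [X [Y [Z id]] ^ [X [Y [Z id]] ^ [X [Y [Z id]] ^ [X [Y [Z id]]]]]]]

X
Y - X
Z :: Y - X
( X ) :: Y - X
( Y ) :: Y - X
( Z ) :: Y - X
( id ) :: Y - X
( id ) :: Z . Y - X
( id ) :: id . Y - X
( id ) :: id . Z - X
( id ) :: id . id - X
( id ) :: id . id - Y ^ X
( id ) :: id . id - Z ^ X
( id ) :: id . id - id ^ X
( id ) :: id . id - id ^ Y ^ X
( id ) :: id . id - id ^ Z ^ X
( id ) :: id . id - id ^ id ^ X
( id ) :: id . id - id ^ id ^ Y ^ X
( id ) :: id . id - id ^ id ^ Z ^ X
( id ) :: id . id - id ^ id ^ id ^ X
( id ) :: id . id - id ^ id ^ id ^ Y
( id ) :: id . id - id ^ id ^ id ^ Z
( id ) :: id . id - id ^ id ^ id ^ id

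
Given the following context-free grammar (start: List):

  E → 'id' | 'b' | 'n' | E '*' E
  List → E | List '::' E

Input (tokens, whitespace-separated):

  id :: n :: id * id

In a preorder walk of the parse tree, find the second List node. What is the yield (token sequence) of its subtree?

id :: n

[List [List [List [E id]] :: [E n]] :: [E [E id] * [E id]]]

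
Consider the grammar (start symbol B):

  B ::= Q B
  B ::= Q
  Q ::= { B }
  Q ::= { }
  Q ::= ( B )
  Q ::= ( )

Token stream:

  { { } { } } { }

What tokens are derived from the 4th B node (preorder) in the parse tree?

{ }

[B [Q { [B [Q { }] [B [Q { }]]] }] [B [Q { }]]]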